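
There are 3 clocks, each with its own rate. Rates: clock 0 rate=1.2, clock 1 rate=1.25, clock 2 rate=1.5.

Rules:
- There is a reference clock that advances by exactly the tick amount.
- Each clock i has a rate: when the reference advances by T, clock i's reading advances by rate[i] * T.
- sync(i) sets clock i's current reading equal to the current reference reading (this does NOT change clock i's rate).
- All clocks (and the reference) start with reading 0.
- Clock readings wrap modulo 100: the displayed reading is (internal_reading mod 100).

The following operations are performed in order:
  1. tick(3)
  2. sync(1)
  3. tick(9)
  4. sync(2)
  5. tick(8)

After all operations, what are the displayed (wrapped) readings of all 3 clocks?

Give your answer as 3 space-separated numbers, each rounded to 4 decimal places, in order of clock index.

Answer: 24.0000 24.2500 24.0000

Derivation:
After op 1 tick(3): ref=3.0000 raw=[3.6000 3.7500 4.5000]
After op 2 sync(1): ref=3.0000 raw=[3.6000 3.0000 4.5000]
After op 3 tick(9): ref=12.0000 raw=[14.4000 14.2500 18.0000]
After op 4 sync(2): ref=12.0000 raw=[14.4000 14.2500 12.0000]
After op 5 tick(8): ref=20.0000 raw=[24.0000 24.2500 24.0000]
Wrap final raw readings (mod 100): 24.0000 mod 100 = 24.0000; 24.2500 mod 100 = 24.2500; 24.0000 mod 100 = 24.0000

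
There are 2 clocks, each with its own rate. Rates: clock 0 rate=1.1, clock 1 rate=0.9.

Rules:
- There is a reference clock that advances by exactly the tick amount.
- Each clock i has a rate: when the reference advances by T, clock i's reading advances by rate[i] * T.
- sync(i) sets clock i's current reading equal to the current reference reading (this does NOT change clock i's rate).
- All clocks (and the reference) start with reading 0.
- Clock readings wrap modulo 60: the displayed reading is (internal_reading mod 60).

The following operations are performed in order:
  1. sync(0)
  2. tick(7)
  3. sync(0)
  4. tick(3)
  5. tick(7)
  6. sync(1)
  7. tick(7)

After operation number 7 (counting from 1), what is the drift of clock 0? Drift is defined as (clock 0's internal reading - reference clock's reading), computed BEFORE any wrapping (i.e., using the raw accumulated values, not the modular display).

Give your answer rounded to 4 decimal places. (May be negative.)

Answer: 1.7000

Derivation:
After op 1 sync(0): ref=0.0000 raw=[0.0000 0.0000]
After op 2 tick(7): ref=7.0000 raw=[7.7000 6.3000]
After op 3 sync(0): ref=7.0000 raw=[7.0000 6.3000]
After op 4 tick(3): ref=10.0000 raw=[10.3000 9.0000]
After op 5 tick(7): ref=17.0000 raw=[18.0000 15.3000]
After op 6 sync(1): ref=17.0000 raw=[18.0000 17.0000]
After op 7 tick(7): ref=24.0000 raw=[25.7000 23.3000]
Drift of clock 0 after op 7: 25.7000 - 24.0000 = 1.7000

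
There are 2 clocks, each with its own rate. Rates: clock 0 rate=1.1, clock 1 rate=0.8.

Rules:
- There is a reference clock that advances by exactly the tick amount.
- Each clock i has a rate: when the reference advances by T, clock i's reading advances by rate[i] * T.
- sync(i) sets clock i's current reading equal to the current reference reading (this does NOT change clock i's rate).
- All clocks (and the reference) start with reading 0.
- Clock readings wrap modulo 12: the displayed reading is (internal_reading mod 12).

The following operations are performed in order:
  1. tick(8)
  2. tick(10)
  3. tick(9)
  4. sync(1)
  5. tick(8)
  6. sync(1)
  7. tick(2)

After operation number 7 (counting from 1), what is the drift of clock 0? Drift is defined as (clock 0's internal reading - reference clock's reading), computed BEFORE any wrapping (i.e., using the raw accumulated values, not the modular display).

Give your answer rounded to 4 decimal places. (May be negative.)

After op 1 tick(8): ref=8.0000 raw=[8.8000 6.4000]
After op 2 tick(10): ref=18.0000 raw=[19.8000 14.4000]
After op 3 tick(9): ref=27.0000 raw=[29.7000 21.6000]
After op 4 sync(1): ref=27.0000 raw=[29.7000 27.0000]
After op 5 tick(8): ref=35.0000 raw=[38.5000 33.4000]
After op 6 sync(1): ref=35.0000 raw=[38.5000 35.0000]
After op 7 tick(2): ref=37.0000 raw=[40.7000 36.6000]
Drift of clock 0 after op 7: 40.7000 - 37.0000 = 3.7000

Answer: 3.7000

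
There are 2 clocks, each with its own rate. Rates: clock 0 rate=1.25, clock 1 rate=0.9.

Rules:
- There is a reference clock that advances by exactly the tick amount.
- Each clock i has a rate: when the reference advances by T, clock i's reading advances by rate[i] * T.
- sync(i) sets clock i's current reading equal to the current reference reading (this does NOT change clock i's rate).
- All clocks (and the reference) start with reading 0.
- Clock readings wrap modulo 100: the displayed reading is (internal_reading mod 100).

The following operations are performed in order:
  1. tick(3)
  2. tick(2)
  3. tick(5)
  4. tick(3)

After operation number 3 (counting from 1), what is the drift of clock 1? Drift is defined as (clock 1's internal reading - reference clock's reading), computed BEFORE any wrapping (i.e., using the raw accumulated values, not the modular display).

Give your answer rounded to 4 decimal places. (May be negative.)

Answer: -1.0000

Derivation:
After op 1 tick(3): ref=3.0000 raw=[3.7500 2.7000]
After op 2 tick(2): ref=5.0000 raw=[6.2500 4.5000]
After op 3 tick(5): ref=10.0000 raw=[12.5000 9.0000]
Drift of clock 1 after op 3: 9.0000 - 10.0000 = -1.0000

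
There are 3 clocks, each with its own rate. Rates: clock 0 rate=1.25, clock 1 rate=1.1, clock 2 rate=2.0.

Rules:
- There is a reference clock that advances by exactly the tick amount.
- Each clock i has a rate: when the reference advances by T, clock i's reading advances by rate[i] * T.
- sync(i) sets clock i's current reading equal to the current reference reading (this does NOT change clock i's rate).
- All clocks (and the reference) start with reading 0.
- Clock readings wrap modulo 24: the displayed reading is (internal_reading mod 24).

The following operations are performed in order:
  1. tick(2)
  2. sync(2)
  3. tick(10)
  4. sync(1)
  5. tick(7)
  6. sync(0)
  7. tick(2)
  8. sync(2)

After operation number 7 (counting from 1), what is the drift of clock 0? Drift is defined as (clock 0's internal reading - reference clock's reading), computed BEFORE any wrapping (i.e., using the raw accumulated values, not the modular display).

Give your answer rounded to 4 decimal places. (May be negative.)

After op 1 tick(2): ref=2.0000 raw=[2.5000 2.2000 4.0000]
After op 2 sync(2): ref=2.0000 raw=[2.5000 2.2000 2.0000]
After op 3 tick(10): ref=12.0000 raw=[15.0000 13.2000 22.0000]
After op 4 sync(1): ref=12.0000 raw=[15.0000 12.0000 22.0000]
After op 5 tick(7): ref=19.0000 raw=[23.7500 19.7000 36.0000]
After op 6 sync(0): ref=19.0000 raw=[19.0000 19.7000 36.0000]
After op 7 tick(2): ref=21.0000 raw=[21.5000 21.9000 40.0000]
Drift of clock 0 after op 7: 21.5000 - 21.0000 = 0.5000

Answer: 0.5000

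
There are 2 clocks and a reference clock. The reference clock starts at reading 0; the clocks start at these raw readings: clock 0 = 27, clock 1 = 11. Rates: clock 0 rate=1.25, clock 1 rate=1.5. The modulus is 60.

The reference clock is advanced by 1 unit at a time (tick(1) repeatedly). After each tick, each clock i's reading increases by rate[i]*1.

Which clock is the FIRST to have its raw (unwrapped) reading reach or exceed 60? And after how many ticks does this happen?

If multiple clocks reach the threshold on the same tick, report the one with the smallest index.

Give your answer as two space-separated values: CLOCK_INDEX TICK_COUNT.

Answer: 0 27

Derivation:
clock 0: start=27, rate=1.25, needs 60-27 = 33; ticks = ceil(33/1.25) = ceil(26.4000) = 27; reading at tick 27 = 27 + 1.25*27 = 60.7500
clock 1: start=11, rate=1.5, needs 60-11 = 49; ticks = ceil(49/1.5) = ceil(32.6667) = 33; reading at tick 33 = 11 + 1.5*33 = 60.5000
Minimum tick count = 27; winners = [0]; smallest index = 0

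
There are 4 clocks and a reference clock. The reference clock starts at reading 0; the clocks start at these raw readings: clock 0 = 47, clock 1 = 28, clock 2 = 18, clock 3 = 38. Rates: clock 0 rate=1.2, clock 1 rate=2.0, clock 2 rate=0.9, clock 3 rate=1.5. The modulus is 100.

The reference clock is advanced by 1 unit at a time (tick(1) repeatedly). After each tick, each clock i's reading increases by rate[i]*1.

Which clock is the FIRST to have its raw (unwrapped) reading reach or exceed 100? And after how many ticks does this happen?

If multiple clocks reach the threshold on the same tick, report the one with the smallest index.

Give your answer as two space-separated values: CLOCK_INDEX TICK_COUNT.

clock 0: start=47, rate=1.2, needs 100-47 = 53; ticks = ceil(53/1.2) = ceil(44.1667) = 45; reading at tick 45 = 47 + 1.2*45 = 101.0000
clock 1: start=28, rate=2.0, needs 100-28 = 72; ticks = ceil(72/2.0) = ceil(36.0000) = 36; reading at tick 36 = 28 + 2.0*36 = 100.0000
clock 2: start=18, rate=0.9, needs 100-18 = 82; ticks = ceil(82/0.9) = ceil(91.1111) = 92; reading at tick 92 = 18 + 0.9*92 = 100.8000
clock 3: start=38, rate=1.5, needs 100-38 = 62; ticks = ceil(62/1.5) = ceil(41.3333) = 42; reading at tick 42 = 38 + 1.5*42 = 101.0000
Minimum tick count = 36; winners = [1]; smallest index = 1

Answer: 1 36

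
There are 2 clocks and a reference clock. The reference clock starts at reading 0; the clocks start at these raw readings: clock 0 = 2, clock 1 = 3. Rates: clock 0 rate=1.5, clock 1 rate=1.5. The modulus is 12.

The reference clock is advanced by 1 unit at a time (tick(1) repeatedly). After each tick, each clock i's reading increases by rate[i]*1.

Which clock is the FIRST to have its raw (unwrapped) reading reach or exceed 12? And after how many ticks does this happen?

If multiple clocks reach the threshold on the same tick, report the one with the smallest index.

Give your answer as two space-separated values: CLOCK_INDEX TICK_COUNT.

clock 0: start=2, rate=1.5, needs 12-2 = 10; ticks = ceil(10/1.5) = ceil(6.6667) = 7; reading at tick 7 = 2 + 1.5*7 = 12.5000
clock 1: start=3, rate=1.5, needs 12-3 = 9; ticks = ceil(9/1.5) = ceil(6.0000) = 6; reading at tick 6 = 3 + 1.5*6 = 12.0000
Minimum tick count = 6; winners = [1]; smallest index = 1

Answer: 1 6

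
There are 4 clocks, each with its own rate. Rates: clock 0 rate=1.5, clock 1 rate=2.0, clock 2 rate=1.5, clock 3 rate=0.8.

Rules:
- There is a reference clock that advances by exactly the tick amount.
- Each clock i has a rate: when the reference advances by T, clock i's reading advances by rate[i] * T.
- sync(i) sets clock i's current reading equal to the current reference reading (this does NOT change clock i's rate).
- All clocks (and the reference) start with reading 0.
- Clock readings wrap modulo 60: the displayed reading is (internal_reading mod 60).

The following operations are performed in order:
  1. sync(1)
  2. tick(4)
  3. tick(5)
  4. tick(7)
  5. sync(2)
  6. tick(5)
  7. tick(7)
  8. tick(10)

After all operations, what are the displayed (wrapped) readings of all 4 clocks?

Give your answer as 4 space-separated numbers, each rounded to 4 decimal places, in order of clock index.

After op 1 sync(1): ref=0.0000 raw=[0.0000 0.0000 0.0000 0.0000]
After op 2 tick(4): ref=4.0000 raw=[6.0000 8.0000 6.0000 3.2000]
After op 3 tick(5): ref=9.0000 raw=[13.5000 18.0000 13.5000 7.2000]
After op 4 tick(7): ref=16.0000 raw=[24.0000 32.0000 24.0000 12.8000]
After op 5 sync(2): ref=16.0000 raw=[24.0000 32.0000 16.0000 12.8000]
After op 6 tick(5): ref=21.0000 raw=[31.5000 42.0000 23.5000 16.8000]
After op 7 tick(7): ref=28.0000 raw=[42.0000 56.0000 34.0000 22.4000]
After op 8 tick(10): ref=38.0000 raw=[57.0000 76.0000 49.0000 30.4000]
Wrap final raw readings (mod 60): 57.0000 mod 60 = 57.0000; 76.0000 mod 60 = 16.0000; 49.0000 mod 60 = 49.0000; 30.4000 mod 60 = 30.4000

Answer: 57.0000 16.0000 49.0000 30.4000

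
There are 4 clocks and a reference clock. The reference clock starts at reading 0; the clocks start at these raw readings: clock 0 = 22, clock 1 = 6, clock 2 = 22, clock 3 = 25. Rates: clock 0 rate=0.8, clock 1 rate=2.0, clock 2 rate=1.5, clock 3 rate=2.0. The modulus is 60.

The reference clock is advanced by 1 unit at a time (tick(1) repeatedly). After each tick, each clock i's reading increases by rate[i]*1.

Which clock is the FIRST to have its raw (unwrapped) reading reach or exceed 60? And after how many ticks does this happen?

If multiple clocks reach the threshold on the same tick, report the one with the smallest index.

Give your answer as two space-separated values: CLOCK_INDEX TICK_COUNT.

clock 0: start=22, rate=0.8, needs 60-22 = 38; ticks = ceil(38/0.8) = ceil(47.5000) = 48; reading at tick 48 = 22 + 0.8*48 = 60.4000
clock 1: start=6, rate=2.0, needs 60-6 = 54; ticks = ceil(54/2.0) = ceil(27.0000) = 27; reading at tick 27 = 6 + 2.0*27 = 60.0000
clock 2: start=22, rate=1.5, needs 60-22 = 38; ticks = ceil(38/1.5) = ceil(25.3333) = 26; reading at tick 26 = 22 + 1.5*26 = 61.0000
clock 3: start=25, rate=2.0, needs 60-25 = 35; ticks = ceil(35/2.0) = ceil(17.5000) = 18; reading at tick 18 = 25 + 2.0*18 = 61.0000
Minimum tick count = 18; winners = [3]; smallest index = 3

Answer: 3 18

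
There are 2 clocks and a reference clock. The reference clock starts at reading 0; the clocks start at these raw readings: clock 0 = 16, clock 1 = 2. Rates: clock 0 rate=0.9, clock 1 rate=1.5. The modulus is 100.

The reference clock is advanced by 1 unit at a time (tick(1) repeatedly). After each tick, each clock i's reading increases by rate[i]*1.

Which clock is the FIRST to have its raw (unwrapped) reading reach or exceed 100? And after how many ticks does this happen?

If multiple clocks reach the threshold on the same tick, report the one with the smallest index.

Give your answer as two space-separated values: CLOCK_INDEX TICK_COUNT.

clock 0: start=16, rate=0.9, needs 100-16 = 84; ticks = ceil(84/0.9) = ceil(93.3333) = 94; reading at tick 94 = 16 + 0.9*94 = 100.6000
clock 1: start=2, rate=1.5, needs 100-2 = 98; ticks = ceil(98/1.5) = ceil(65.3333) = 66; reading at tick 66 = 2 + 1.5*66 = 101.0000
Minimum tick count = 66; winners = [1]; smallest index = 1

Answer: 1 66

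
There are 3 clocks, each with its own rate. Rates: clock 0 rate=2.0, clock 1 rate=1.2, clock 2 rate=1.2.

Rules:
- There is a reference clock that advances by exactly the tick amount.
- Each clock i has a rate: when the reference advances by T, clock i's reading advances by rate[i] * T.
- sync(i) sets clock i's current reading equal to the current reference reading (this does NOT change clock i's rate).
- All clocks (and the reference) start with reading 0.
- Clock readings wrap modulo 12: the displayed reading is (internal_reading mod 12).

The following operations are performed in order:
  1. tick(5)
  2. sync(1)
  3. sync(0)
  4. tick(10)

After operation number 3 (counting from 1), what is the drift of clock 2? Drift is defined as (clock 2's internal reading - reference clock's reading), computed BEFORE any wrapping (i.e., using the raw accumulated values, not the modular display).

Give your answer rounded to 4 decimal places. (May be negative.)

Answer: 1.0000

Derivation:
After op 1 tick(5): ref=5.0000 raw=[10.0000 6.0000 6.0000]
After op 2 sync(1): ref=5.0000 raw=[10.0000 5.0000 6.0000]
After op 3 sync(0): ref=5.0000 raw=[5.0000 5.0000 6.0000]
Drift of clock 2 after op 3: 6.0000 - 5.0000 = 1.0000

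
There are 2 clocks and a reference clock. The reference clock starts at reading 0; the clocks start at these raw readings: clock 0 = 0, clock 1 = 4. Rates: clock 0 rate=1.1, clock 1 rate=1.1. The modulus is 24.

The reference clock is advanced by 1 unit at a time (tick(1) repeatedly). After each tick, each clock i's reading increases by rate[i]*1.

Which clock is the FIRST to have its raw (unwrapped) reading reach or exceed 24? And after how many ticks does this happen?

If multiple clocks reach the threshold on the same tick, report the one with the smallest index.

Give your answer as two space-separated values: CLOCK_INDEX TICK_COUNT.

clock 0: start=0, rate=1.1, needs 24-0 = 24; ticks = ceil(24/1.1) = ceil(21.8182) = 22; reading at tick 22 = 0 + 1.1*22 = 24.2000
clock 1: start=4, rate=1.1, needs 24-4 = 20; ticks = ceil(20/1.1) = ceil(18.1818) = 19; reading at tick 19 = 4 + 1.1*19 = 24.9000
Minimum tick count = 19; winners = [1]; smallest index = 1

Answer: 1 19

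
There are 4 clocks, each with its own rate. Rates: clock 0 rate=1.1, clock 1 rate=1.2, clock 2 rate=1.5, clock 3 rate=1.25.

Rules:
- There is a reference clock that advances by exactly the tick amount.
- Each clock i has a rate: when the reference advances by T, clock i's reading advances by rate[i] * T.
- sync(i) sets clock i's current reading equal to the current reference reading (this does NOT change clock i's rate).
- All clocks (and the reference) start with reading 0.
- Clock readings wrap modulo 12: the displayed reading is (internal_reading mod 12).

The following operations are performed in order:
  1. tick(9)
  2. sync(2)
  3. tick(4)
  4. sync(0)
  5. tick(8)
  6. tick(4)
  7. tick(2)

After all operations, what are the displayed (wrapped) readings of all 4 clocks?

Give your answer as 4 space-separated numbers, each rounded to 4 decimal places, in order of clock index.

After op 1 tick(9): ref=9.0000 raw=[9.9000 10.8000 13.5000 11.2500]
After op 2 sync(2): ref=9.0000 raw=[9.9000 10.8000 9.0000 11.2500]
After op 3 tick(4): ref=13.0000 raw=[14.3000 15.6000 15.0000 16.2500]
After op 4 sync(0): ref=13.0000 raw=[13.0000 15.6000 15.0000 16.2500]
After op 5 tick(8): ref=21.0000 raw=[21.8000 25.2000 27.0000 26.2500]
After op 6 tick(4): ref=25.0000 raw=[26.2000 30.0000 33.0000 31.2500]
After op 7 tick(2): ref=27.0000 raw=[28.4000 32.4000 36.0000 33.7500]
Wrap final raw readings (mod 12): 28.4000 mod 12 = 4.4000; 32.4000 mod 12 = 8.4000; 36.0000 mod 12 = 0.0000; 33.7500 mod 12 = 9.7500

Answer: 4.4000 8.4000 0.0000 9.7500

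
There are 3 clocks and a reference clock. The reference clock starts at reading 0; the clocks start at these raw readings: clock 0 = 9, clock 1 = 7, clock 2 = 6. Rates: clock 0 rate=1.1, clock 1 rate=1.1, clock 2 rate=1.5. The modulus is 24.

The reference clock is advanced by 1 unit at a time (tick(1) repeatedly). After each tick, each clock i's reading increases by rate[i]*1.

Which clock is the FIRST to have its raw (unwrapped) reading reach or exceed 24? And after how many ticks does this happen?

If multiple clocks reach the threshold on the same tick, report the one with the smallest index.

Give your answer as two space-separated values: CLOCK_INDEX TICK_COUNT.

clock 0: start=9, rate=1.1, needs 24-9 = 15; ticks = ceil(15/1.1) = ceil(13.6364) = 14; reading at tick 14 = 9 + 1.1*14 = 24.4000
clock 1: start=7, rate=1.1, needs 24-7 = 17; ticks = ceil(17/1.1) = ceil(15.4545) = 16; reading at tick 16 = 7 + 1.1*16 = 24.6000
clock 2: start=6, rate=1.5, needs 24-6 = 18; ticks = ceil(18/1.5) = ceil(12.0000) = 12; reading at tick 12 = 6 + 1.5*12 = 24.0000
Minimum tick count = 12; winners = [2]; smallest index = 2

Answer: 2 12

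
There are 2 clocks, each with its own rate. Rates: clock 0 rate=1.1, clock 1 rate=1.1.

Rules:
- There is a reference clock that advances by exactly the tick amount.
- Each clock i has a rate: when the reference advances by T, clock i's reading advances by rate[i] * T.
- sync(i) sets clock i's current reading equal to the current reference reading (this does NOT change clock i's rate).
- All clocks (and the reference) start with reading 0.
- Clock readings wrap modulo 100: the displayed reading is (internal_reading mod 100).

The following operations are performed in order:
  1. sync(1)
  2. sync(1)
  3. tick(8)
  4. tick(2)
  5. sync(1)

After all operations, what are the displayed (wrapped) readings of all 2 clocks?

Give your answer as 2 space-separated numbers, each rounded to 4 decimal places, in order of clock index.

Answer: 11.0000 10.0000

Derivation:
After op 1 sync(1): ref=0.0000 raw=[0.0000 0.0000]
After op 2 sync(1): ref=0.0000 raw=[0.0000 0.0000]
After op 3 tick(8): ref=8.0000 raw=[8.8000 8.8000]
After op 4 tick(2): ref=10.0000 raw=[11.0000 11.0000]
After op 5 sync(1): ref=10.0000 raw=[11.0000 10.0000]
Wrap final raw readings (mod 100): 11.0000 mod 100 = 11.0000; 10.0000 mod 100 = 10.0000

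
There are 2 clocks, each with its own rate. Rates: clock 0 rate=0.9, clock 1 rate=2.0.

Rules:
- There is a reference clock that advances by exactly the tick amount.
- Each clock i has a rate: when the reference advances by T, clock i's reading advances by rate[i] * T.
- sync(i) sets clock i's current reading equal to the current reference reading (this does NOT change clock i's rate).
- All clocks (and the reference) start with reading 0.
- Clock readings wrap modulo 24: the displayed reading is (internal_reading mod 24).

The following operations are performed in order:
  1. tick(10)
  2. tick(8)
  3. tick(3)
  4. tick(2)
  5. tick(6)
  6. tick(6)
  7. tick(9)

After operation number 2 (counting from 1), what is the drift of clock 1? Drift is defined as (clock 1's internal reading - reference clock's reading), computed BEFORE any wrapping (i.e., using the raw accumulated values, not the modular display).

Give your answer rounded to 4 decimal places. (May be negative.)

Answer: 18.0000

Derivation:
After op 1 tick(10): ref=10.0000 raw=[9.0000 20.0000]
After op 2 tick(8): ref=18.0000 raw=[16.2000 36.0000]
Drift of clock 1 after op 2: 36.0000 - 18.0000 = 18.0000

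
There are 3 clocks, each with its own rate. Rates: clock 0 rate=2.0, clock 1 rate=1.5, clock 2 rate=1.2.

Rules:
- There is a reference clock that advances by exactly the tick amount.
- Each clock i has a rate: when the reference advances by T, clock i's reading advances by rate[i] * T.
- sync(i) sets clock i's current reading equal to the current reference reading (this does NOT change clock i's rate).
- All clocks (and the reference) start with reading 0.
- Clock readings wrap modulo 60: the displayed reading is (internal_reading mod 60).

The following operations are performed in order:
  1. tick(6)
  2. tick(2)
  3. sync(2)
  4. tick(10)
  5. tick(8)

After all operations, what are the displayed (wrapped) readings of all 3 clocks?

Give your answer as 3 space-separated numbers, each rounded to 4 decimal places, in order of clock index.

After op 1 tick(6): ref=6.0000 raw=[12.0000 9.0000 7.2000]
After op 2 tick(2): ref=8.0000 raw=[16.0000 12.0000 9.6000]
After op 3 sync(2): ref=8.0000 raw=[16.0000 12.0000 8.0000]
After op 4 tick(10): ref=18.0000 raw=[36.0000 27.0000 20.0000]
After op 5 tick(8): ref=26.0000 raw=[52.0000 39.0000 29.6000]
Wrap final raw readings (mod 60): 52.0000 mod 60 = 52.0000; 39.0000 mod 60 = 39.0000; 29.6000 mod 60 = 29.6000

Answer: 52.0000 39.0000 29.6000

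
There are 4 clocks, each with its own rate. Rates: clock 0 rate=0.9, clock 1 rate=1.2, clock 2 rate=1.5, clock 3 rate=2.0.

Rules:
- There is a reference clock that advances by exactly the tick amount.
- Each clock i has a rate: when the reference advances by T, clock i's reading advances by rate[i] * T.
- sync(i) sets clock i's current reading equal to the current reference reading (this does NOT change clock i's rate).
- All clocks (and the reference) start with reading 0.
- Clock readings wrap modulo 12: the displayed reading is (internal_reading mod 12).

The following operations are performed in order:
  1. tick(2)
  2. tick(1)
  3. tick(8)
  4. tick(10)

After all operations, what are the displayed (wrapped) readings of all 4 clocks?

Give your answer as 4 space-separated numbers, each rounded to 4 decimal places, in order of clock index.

Answer: 6.9000 1.2000 7.5000 6.0000

Derivation:
After op 1 tick(2): ref=2.0000 raw=[1.8000 2.4000 3.0000 4.0000]
After op 2 tick(1): ref=3.0000 raw=[2.7000 3.6000 4.5000 6.0000]
After op 3 tick(8): ref=11.0000 raw=[9.9000 13.2000 16.5000 22.0000]
After op 4 tick(10): ref=21.0000 raw=[18.9000 25.2000 31.5000 42.0000]
Wrap final raw readings (mod 12): 18.9000 mod 12 = 6.9000; 25.2000 mod 12 = 1.2000; 31.5000 mod 12 = 7.5000; 42.0000 mod 12 = 6.0000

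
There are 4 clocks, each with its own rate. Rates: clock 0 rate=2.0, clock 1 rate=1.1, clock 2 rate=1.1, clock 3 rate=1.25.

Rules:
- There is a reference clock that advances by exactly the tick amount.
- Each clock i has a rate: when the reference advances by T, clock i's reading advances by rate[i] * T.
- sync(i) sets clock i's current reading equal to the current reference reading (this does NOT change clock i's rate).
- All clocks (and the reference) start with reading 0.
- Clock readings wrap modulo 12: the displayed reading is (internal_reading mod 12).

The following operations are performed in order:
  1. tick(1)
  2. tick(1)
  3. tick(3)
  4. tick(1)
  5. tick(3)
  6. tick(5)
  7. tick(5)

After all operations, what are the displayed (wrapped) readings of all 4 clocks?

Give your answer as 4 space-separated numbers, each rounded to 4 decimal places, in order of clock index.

After op 1 tick(1): ref=1.0000 raw=[2.0000 1.1000 1.1000 1.2500]
After op 2 tick(1): ref=2.0000 raw=[4.0000 2.2000 2.2000 2.5000]
After op 3 tick(3): ref=5.0000 raw=[10.0000 5.5000 5.5000 6.2500]
After op 4 tick(1): ref=6.0000 raw=[12.0000 6.6000 6.6000 7.5000]
After op 5 tick(3): ref=9.0000 raw=[18.0000 9.9000 9.9000 11.2500]
After op 6 tick(5): ref=14.0000 raw=[28.0000 15.4000 15.4000 17.5000]
After op 7 tick(5): ref=19.0000 raw=[38.0000 20.9000 20.9000 23.7500]
Wrap final raw readings (mod 12): 38.0000 mod 12 = 2.0000; 20.9000 mod 12 = 8.9000; 20.9000 mod 12 = 8.9000; 23.7500 mod 12 = 11.7500

Answer: 2.0000 8.9000 8.9000 11.7500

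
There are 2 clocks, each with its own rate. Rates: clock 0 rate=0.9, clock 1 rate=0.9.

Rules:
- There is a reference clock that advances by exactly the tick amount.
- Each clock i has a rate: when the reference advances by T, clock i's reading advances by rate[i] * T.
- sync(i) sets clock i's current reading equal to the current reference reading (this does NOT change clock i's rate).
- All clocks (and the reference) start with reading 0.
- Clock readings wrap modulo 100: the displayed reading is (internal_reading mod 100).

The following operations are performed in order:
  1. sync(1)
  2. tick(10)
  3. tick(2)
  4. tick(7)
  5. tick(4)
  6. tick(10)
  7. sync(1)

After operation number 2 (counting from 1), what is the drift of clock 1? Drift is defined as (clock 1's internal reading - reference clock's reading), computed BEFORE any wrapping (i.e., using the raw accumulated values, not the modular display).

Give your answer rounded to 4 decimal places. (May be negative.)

Answer: -1.0000

Derivation:
After op 1 sync(1): ref=0.0000 raw=[0.0000 0.0000]
After op 2 tick(10): ref=10.0000 raw=[9.0000 9.0000]
Drift of clock 1 after op 2: 9.0000 - 10.0000 = -1.0000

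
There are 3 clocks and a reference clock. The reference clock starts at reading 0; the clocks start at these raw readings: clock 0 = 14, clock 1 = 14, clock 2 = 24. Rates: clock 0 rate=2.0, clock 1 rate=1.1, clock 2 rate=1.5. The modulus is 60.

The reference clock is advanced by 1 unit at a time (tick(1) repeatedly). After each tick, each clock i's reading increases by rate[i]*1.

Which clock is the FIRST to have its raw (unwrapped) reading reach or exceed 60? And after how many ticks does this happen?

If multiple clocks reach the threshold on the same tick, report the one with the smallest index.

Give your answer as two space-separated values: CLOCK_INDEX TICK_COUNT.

clock 0: start=14, rate=2.0, needs 60-14 = 46; ticks = ceil(46/2.0) = ceil(23.0000) = 23; reading at tick 23 = 14 + 2.0*23 = 60.0000
clock 1: start=14, rate=1.1, needs 60-14 = 46; ticks = ceil(46/1.1) = ceil(41.8182) = 42; reading at tick 42 = 14 + 1.1*42 = 60.2000
clock 2: start=24, rate=1.5, needs 60-24 = 36; ticks = ceil(36/1.5) = ceil(24.0000) = 24; reading at tick 24 = 24 + 1.5*24 = 60.0000
Minimum tick count = 23; winners = [0]; smallest index = 0

Answer: 0 23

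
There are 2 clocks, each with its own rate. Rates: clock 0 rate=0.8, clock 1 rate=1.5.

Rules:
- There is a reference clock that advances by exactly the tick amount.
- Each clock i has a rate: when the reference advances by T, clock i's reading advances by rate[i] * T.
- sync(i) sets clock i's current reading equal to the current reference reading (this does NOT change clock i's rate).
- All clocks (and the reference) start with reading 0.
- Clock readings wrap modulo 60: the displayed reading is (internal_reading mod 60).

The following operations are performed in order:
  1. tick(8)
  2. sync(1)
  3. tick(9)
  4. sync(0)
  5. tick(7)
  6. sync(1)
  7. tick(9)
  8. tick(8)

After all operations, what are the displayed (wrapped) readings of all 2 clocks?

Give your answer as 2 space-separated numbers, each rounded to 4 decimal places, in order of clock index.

Answer: 36.2000 49.5000

Derivation:
After op 1 tick(8): ref=8.0000 raw=[6.4000 12.0000]
After op 2 sync(1): ref=8.0000 raw=[6.4000 8.0000]
After op 3 tick(9): ref=17.0000 raw=[13.6000 21.5000]
After op 4 sync(0): ref=17.0000 raw=[17.0000 21.5000]
After op 5 tick(7): ref=24.0000 raw=[22.6000 32.0000]
After op 6 sync(1): ref=24.0000 raw=[22.6000 24.0000]
After op 7 tick(9): ref=33.0000 raw=[29.8000 37.5000]
After op 8 tick(8): ref=41.0000 raw=[36.2000 49.5000]
Wrap final raw readings (mod 60): 36.2000 mod 60 = 36.2000; 49.5000 mod 60 = 49.5000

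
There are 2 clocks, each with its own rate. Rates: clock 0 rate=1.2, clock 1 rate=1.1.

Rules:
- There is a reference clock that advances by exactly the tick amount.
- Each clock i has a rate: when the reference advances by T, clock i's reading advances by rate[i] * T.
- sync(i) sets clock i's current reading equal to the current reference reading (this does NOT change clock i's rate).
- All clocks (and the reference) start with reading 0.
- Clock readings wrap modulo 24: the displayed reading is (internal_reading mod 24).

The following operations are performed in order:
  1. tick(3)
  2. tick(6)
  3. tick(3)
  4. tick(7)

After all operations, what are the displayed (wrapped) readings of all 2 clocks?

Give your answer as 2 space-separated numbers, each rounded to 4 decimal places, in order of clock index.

After op 1 tick(3): ref=3.0000 raw=[3.6000 3.3000]
After op 2 tick(6): ref=9.0000 raw=[10.8000 9.9000]
After op 3 tick(3): ref=12.0000 raw=[14.4000 13.2000]
After op 4 tick(7): ref=19.0000 raw=[22.8000 20.9000]
Wrap final raw readings (mod 24): 22.8000 mod 24 = 22.8000; 20.9000 mod 24 = 20.9000

Answer: 22.8000 20.9000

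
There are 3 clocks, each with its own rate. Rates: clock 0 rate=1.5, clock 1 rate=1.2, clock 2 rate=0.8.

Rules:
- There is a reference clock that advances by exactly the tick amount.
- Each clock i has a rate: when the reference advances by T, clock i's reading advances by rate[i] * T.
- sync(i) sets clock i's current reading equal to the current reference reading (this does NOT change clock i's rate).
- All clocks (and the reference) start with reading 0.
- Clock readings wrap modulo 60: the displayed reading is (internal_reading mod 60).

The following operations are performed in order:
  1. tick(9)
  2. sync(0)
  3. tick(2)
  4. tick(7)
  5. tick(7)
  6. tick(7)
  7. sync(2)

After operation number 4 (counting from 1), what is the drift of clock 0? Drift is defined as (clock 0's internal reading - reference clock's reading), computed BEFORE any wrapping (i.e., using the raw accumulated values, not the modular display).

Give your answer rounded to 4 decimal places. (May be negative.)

Answer: 4.5000

Derivation:
After op 1 tick(9): ref=9.0000 raw=[13.5000 10.8000 7.2000]
After op 2 sync(0): ref=9.0000 raw=[9.0000 10.8000 7.2000]
After op 3 tick(2): ref=11.0000 raw=[12.0000 13.2000 8.8000]
After op 4 tick(7): ref=18.0000 raw=[22.5000 21.6000 14.4000]
Drift of clock 0 after op 4: 22.5000 - 18.0000 = 4.5000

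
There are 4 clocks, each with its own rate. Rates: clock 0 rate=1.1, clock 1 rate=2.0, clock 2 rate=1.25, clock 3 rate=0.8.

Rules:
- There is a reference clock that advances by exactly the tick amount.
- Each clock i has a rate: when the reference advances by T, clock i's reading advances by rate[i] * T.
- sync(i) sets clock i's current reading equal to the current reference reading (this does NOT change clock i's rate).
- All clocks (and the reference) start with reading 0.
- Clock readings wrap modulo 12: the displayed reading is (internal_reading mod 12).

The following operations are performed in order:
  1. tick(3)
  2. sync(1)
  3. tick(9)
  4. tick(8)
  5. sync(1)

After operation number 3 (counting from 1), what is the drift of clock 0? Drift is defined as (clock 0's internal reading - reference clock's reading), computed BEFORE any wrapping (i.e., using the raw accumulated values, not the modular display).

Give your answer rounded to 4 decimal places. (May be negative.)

Answer: 1.2000

Derivation:
After op 1 tick(3): ref=3.0000 raw=[3.3000 6.0000 3.7500 2.4000]
After op 2 sync(1): ref=3.0000 raw=[3.3000 3.0000 3.7500 2.4000]
After op 3 tick(9): ref=12.0000 raw=[13.2000 21.0000 15.0000 9.6000]
Drift of clock 0 after op 3: 13.2000 - 12.0000 = 1.2000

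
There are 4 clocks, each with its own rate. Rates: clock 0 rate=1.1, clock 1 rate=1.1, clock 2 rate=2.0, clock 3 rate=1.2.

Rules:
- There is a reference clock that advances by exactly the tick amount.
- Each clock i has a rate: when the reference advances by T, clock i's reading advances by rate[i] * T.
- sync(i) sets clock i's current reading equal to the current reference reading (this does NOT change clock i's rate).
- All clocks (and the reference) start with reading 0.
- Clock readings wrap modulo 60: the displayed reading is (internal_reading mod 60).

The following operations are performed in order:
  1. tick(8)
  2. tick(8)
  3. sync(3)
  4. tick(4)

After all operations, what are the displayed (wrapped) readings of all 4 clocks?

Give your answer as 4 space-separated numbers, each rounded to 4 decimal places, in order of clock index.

After op 1 tick(8): ref=8.0000 raw=[8.8000 8.8000 16.0000 9.6000]
After op 2 tick(8): ref=16.0000 raw=[17.6000 17.6000 32.0000 19.2000]
After op 3 sync(3): ref=16.0000 raw=[17.6000 17.6000 32.0000 16.0000]
After op 4 tick(4): ref=20.0000 raw=[22.0000 22.0000 40.0000 20.8000]
Wrap final raw readings (mod 60): 22.0000 mod 60 = 22.0000; 22.0000 mod 60 = 22.0000; 40.0000 mod 60 = 40.0000; 20.8000 mod 60 = 20.8000

Answer: 22.0000 22.0000 40.0000 20.8000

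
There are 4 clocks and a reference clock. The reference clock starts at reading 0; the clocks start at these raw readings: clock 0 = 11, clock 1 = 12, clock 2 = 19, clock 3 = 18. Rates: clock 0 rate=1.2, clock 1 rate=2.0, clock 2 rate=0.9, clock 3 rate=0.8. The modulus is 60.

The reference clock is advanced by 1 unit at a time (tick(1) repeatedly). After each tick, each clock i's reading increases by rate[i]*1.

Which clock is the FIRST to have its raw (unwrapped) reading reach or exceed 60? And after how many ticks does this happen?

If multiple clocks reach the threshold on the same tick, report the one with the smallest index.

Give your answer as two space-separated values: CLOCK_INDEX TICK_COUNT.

clock 0: start=11, rate=1.2, needs 60-11 = 49; ticks = ceil(49/1.2) = ceil(40.8333) = 41; reading at tick 41 = 11 + 1.2*41 = 60.2000
clock 1: start=12, rate=2.0, needs 60-12 = 48; ticks = ceil(48/2.0) = ceil(24.0000) = 24; reading at tick 24 = 12 + 2.0*24 = 60.0000
clock 2: start=19, rate=0.9, needs 60-19 = 41; ticks = ceil(41/0.9) = ceil(45.5556) = 46; reading at tick 46 = 19 + 0.9*46 = 60.4000
clock 3: start=18, rate=0.8, needs 60-18 = 42; ticks = ceil(42/0.8) = ceil(52.5000) = 53; reading at tick 53 = 18 + 0.8*53 = 60.4000
Minimum tick count = 24; winners = [1]; smallest index = 1

Answer: 1 24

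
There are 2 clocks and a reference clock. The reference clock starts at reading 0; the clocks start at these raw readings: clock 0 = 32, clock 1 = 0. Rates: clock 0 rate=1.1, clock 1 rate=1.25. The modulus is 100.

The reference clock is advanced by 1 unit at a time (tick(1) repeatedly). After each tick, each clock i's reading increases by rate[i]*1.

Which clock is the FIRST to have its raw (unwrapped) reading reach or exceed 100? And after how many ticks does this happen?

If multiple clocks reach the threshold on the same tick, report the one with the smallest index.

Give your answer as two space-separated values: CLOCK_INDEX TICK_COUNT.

Answer: 0 62

Derivation:
clock 0: start=32, rate=1.1, needs 100-32 = 68; ticks = ceil(68/1.1) = ceil(61.8182) = 62; reading at tick 62 = 32 + 1.1*62 = 100.2000
clock 1: start=0, rate=1.25, needs 100-0 = 100; ticks = ceil(100/1.25) = ceil(80.0000) = 80; reading at tick 80 = 0 + 1.25*80 = 100.0000
Minimum tick count = 62; winners = [0]; smallest index = 0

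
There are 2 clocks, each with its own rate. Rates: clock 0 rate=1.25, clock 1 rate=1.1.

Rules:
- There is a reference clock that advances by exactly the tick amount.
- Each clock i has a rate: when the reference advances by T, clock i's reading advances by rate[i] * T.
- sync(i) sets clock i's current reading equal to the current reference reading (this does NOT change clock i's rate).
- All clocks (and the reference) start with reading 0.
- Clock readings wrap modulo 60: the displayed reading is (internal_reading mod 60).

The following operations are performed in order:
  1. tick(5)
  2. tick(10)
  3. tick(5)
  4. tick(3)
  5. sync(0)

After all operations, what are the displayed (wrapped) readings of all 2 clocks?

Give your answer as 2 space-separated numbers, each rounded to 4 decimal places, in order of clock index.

After op 1 tick(5): ref=5.0000 raw=[6.2500 5.5000]
After op 2 tick(10): ref=15.0000 raw=[18.7500 16.5000]
After op 3 tick(5): ref=20.0000 raw=[25.0000 22.0000]
After op 4 tick(3): ref=23.0000 raw=[28.7500 25.3000]
After op 5 sync(0): ref=23.0000 raw=[23.0000 25.3000]
Wrap final raw readings (mod 60): 23.0000 mod 60 = 23.0000; 25.3000 mod 60 = 25.3000

Answer: 23.0000 25.3000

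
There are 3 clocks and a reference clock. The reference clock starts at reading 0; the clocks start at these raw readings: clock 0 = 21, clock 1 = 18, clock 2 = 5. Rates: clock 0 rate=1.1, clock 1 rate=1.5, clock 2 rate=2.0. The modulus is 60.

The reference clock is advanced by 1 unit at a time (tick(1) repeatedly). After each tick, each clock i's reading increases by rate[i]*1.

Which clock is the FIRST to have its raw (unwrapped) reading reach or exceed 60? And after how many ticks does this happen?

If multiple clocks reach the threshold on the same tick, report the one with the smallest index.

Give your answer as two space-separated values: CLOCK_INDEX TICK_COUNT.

clock 0: start=21, rate=1.1, needs 60-21 = 39; ticks = ceil(39/1.1) = ceil(35.4545) = 36; reading at tick 36 = 21 + 1.1*36 = 60.6000
clock 1: start=18, rate=1.5, needs 60-18 = 42; ticks = ceil(42/1.5) = ceil(28.0000) = 28; reading at tick 28 = 18 + 1.5*28 = 60.0000
clock 2: start=5, rate=2.0, needs 60-5 = 55; ticks = ceil(55/2.0) = ceil(27.5000) = 28; reading at tick 28 = 5 + 2.0*28 = 61.0000
Minimum tick count = 28; winners = [1, 2]; smallest index = 1

Answer: 1 28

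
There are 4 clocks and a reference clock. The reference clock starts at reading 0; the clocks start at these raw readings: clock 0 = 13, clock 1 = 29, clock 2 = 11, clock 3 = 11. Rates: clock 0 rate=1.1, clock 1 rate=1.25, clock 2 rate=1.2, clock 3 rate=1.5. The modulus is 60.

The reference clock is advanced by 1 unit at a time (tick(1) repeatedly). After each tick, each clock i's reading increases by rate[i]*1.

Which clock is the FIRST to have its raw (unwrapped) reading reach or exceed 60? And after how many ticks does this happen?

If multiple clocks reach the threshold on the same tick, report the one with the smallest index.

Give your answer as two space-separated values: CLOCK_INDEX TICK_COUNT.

Answer: 1 25

Derivation:
clock 0: start=13, rate=1.1, needs 60-13 = 47; ticks = ceil(47/1.1) = ceil(42.7273) = 43; reading at tick 43 = 13 + 1.1*43 = 60.3000
clock 1: start=29, rate=1.25, needs 60-29 = 31; ticks = ceil(31/1.25) = ceil(24.8000) = 25; reading at tick 25 = 29 + 1.25*25 = 60.2500
clock 2: start=11, rate=1.2, needs 60-11 = 49; ticks = ceil(49/1.2) = ceil(40.8333) = 41; reading at tick 41 = 11 + 1.2*41 = 60.2000
clock 3: start=11, rate=1.5, needs 60-11 = 49; ticks = ceil(49/1.5) = ceil(32.6667) = 33; reading at tick 33 = 11 + 1.5*33 = 60.5000
Minimum tick count = 25; winners = [1]; smallest index = 1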